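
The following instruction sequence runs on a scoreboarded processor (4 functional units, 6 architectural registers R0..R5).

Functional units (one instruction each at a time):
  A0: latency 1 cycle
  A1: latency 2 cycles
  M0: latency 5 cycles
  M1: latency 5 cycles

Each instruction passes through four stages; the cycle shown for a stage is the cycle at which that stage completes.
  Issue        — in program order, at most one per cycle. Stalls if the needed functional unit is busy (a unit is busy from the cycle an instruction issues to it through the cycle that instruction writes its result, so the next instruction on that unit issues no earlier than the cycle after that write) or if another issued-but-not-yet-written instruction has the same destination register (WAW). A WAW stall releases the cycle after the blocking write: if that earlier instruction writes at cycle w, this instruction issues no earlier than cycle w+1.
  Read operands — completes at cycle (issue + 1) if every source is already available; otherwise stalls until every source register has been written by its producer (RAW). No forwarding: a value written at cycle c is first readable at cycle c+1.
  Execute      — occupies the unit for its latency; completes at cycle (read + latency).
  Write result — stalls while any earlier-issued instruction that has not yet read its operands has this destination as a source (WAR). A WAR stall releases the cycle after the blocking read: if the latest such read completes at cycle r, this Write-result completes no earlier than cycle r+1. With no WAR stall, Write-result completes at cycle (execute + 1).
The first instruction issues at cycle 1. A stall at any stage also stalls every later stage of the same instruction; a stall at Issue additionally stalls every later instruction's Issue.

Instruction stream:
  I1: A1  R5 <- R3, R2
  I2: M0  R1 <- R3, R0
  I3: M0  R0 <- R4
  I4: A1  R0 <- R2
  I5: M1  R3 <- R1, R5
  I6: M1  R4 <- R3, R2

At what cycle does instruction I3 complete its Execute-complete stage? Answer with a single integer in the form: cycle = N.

cycle = 16

t=1  issue I1 (A1)
t=2  I1 read-ops · issue I2 (M0)
t=3  I2 read-ops
t=4  I1 finished on A1
t=5  I1→R5
t=8  I2 finished on M0
t=9  I2→R1
t=10  issue I3 (M0)
t=11  I3 read-ops
t=16  I3 finished on M0
t=17  I3→R0
t=18  issue I4 (A1)
t=19  I4 read-ops · issue I5 (M1)
t=20  I5 read-ops
t=21  I4 finished on A1
t=22  I4→R0
t=25  I5 finished on M1
t=26  I5→R3
t=27  issue I6 (M1)
t=28  I6 read-ops
t=33  I6 finished on M1
t=34  I6→R4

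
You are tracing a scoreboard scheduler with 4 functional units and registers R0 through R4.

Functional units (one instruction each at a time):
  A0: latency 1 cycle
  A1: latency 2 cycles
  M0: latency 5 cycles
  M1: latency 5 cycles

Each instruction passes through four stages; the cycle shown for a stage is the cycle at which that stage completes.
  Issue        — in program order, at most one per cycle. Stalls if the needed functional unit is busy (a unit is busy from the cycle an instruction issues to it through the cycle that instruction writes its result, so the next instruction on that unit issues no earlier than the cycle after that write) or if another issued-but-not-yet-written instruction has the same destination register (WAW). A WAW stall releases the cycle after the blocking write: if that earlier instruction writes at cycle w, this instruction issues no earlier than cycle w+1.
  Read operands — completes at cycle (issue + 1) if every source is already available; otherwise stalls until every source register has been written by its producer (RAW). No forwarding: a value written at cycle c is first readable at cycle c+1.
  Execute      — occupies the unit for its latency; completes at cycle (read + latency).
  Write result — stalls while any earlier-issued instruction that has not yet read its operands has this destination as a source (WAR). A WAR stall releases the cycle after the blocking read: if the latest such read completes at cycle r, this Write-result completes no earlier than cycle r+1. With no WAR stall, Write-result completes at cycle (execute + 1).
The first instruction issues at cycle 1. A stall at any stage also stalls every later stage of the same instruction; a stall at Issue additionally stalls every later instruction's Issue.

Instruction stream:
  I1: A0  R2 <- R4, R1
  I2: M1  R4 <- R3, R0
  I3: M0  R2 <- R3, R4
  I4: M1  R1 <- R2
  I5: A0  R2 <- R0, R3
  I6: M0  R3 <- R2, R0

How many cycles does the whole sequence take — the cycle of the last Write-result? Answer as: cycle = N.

I1: IS=1 RO=2 EX=3 WR=4
I2: IS=2 RO=3 EX=8 WR=9
I3: IS=5 RO=10 EX=15 WR=16  [WAW R2: wait I1 write@4; RAW R4: wait I2 write@9]
I4: IS=10 RO=17 EX=22 WR=23  [struct: M1 busy until I2 writes@9; RAW R2: wait I3 write@16]
I5: IS=17 RO=18 EX=19 WR=20  [WAW R2: wait I3 write@16]
I6: IS=18 RO=21 EX=26 WR=27  [RAW R2: wait I5 write@20]

cycle = 27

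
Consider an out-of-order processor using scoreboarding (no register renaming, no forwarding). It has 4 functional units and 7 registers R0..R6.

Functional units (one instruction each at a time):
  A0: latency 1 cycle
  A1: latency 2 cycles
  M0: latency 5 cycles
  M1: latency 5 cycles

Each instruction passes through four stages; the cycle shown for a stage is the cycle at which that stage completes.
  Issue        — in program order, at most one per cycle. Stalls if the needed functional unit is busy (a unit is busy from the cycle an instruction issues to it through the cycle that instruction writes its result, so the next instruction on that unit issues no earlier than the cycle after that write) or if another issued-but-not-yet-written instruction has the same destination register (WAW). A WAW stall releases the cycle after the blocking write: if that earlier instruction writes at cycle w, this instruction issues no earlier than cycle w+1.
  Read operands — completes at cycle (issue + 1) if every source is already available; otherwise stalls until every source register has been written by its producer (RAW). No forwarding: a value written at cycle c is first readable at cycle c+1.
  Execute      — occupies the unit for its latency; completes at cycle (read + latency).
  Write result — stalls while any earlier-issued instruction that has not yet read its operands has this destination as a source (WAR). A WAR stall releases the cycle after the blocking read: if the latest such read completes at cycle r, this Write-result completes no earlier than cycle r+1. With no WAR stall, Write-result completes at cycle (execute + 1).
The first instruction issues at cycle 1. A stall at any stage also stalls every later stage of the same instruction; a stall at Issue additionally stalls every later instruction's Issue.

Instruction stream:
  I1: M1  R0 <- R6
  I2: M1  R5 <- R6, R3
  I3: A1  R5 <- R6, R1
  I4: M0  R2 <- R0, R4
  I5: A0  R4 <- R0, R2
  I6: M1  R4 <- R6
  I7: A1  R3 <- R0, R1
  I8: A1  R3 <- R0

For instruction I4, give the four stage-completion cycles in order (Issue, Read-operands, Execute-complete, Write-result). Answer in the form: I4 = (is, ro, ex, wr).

I4 = (18, 19, 24, 25)

[1] I1 dispatched to M1
[2] I1 operands ready
[7] I1 complete
[8] R0←I1
[9] I2 dispatched to M1
[10] I2 operands ready
[15] I2 complete
[16] R5←I2
[17] I3 dispatched to A1
[18] I3 operands ready | I4 dispatched to M0
[19] I4 operands ready | I5 dispatched to A0
[20] I3 complete
[21] R5←I3
[24] I4 complete
[25] R2←I4
[26] I5 operands ready
[27] I5 complete
[28] R4←I5
[29] I6 dispatched to M1
[30] I6 operands ready | I7 dispatched to A1
[31] I7 operands ready
[33] I7 complete
[34] R3←I7
[35] I6 complete | I8 dispatched to A1
[36] R4←I6 | I8 operands ready
[38] I8 complete
[39] R3←I8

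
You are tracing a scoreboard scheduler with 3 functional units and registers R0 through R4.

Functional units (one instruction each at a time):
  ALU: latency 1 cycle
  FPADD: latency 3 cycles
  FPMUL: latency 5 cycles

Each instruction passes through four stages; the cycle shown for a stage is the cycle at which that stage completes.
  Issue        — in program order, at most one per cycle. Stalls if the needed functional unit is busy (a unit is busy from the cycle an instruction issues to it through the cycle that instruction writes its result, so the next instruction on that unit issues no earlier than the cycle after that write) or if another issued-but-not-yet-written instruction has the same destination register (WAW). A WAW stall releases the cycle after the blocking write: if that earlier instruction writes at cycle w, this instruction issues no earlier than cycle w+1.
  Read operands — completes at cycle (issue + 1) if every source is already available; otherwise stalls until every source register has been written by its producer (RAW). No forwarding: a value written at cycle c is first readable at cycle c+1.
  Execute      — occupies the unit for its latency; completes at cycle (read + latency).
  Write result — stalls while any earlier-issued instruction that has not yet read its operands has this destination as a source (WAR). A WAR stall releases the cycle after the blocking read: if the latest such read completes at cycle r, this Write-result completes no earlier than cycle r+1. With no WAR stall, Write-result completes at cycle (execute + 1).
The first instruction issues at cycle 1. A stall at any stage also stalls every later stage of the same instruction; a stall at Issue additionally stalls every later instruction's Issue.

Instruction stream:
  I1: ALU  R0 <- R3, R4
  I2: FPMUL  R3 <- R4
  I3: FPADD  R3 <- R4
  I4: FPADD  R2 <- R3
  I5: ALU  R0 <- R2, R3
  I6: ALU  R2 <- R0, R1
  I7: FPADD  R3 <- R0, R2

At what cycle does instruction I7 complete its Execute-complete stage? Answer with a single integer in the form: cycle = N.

1) issue 1, read 2, done 3, write 4
2) issue 2, read 3, done 8, write 9
3) issue 10, read 11, done 14, write 15  <WAW R3: wait I2 write@9>
4) issue 16, read 17, done 20, write 21  <struct: FPADD busy until I3 writes@15>
5) issue 17, read 22, done 23, write 24  <RAW R2: wait I4 write@21>
6) issue 25, read 26, done 27, write 28  <struct: ALU busy until I5 writes@24>
7) issue 26, read 29, done 32, write 33  <RAW R2: wait I6 write@28>

cycle = 32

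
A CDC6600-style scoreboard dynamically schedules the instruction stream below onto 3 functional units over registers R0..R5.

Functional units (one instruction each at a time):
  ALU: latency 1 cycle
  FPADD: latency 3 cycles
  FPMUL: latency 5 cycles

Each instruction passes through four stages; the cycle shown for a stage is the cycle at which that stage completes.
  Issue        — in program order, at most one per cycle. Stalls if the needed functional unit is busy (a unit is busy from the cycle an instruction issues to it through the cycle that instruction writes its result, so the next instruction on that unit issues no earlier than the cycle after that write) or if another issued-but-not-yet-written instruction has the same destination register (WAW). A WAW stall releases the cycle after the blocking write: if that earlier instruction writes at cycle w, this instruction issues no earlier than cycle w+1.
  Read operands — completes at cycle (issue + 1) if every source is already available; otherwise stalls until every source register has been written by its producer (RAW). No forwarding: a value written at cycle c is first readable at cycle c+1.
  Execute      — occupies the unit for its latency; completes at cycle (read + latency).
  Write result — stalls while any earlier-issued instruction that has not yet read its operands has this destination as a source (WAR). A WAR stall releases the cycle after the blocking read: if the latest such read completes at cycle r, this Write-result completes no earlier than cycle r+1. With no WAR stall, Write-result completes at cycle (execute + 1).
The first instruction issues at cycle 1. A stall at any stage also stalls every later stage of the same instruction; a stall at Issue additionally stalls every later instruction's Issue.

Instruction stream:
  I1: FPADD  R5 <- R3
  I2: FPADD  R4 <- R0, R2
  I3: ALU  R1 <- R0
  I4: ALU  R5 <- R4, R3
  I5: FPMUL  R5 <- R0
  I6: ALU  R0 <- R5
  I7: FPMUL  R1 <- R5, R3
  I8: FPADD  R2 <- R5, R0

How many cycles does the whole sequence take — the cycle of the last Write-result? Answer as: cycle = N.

cycle = 31

1) issue 1, read 2, done 5, write 6
2) issue 7, read 8, done 11, write 12  <struct: FPADD busy until I1 writes@6>
3) issue 8, read 9, done 10, write 11
4) issue 12, read 13, done 14, write 15  <struct: ALU busy until I3 writes@11>
5) issue 16, read 17, done 22, write 23  <WAW R5: wait I4 write@15>
6) issue 17, read 24, done 25, write 26  <RAW R5: wait I5 write@23>
7) issue 24, read 25, done 30, write 31  <struct: FPMUL busy until I5 writes@23>
8) issue 25, read 27, done 30, write 31  <RAW R0: wait I6 write@26>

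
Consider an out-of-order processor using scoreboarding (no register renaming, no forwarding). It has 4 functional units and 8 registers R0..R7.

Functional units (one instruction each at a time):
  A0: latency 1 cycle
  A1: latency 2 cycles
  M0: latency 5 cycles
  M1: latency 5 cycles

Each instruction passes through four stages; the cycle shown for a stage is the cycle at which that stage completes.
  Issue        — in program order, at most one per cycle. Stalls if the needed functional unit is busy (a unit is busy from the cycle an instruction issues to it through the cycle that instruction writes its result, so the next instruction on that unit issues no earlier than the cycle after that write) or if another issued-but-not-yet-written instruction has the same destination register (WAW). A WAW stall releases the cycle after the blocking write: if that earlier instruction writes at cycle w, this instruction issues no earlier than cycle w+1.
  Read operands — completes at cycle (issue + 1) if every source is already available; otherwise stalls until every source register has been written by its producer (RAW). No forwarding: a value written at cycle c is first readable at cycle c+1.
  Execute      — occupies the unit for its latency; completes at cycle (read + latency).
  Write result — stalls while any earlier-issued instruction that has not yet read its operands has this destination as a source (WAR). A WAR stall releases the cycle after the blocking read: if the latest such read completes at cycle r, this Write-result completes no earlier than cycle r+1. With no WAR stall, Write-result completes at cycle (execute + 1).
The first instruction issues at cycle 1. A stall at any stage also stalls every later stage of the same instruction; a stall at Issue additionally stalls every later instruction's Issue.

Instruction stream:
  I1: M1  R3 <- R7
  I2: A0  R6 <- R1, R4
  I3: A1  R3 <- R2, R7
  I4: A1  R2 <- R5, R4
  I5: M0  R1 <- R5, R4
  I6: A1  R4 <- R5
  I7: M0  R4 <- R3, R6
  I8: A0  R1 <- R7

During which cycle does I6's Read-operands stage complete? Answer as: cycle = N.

[I1] 1/2/7/8
[I2] 2/3/4/5
[I3] 9/10/12/13  (WAW R3: wait I1 write@8)
[I4] 14/15/17/18  (struct: A1 busy until I3 writes@13)
[I5] 15/16/21/22
[I6] 19/20/22/23  (struct: A1 busy until I4 writes@18)
[I7] 24/25/30/31  (WAW R4: wait I6 write@23)
[I8] 25/26/27/28

cycle = 20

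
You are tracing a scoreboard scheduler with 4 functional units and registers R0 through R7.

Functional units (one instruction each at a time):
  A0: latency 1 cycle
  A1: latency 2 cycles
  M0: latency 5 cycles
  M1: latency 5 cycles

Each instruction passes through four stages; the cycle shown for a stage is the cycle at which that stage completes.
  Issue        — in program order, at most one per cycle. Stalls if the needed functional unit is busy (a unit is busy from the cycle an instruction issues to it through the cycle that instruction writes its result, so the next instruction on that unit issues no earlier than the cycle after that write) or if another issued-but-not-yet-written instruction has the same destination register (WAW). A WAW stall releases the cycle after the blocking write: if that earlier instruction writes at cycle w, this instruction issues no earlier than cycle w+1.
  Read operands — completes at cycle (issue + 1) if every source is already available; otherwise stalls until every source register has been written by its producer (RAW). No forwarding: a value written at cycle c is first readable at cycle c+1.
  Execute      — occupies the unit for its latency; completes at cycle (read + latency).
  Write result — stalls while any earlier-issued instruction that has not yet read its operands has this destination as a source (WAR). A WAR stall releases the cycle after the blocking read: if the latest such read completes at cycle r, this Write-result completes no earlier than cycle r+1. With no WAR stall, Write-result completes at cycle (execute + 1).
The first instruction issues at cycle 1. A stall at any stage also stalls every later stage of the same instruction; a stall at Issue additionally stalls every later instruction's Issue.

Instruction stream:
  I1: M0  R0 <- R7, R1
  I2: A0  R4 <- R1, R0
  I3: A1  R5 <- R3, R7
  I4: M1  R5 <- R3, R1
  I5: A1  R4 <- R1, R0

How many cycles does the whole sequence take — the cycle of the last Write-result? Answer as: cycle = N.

cycle = 16

cycle 1: issue I1 (M0)
cycle 2: I1 read-ops; issue I2 (A0)
cycle 3: issue I3 (A1)
cycle 4: I3 read-ops
cycle 6: I3 finished on A1
cycle 7: I1 finished on M0; I3→R5
cycle 8: I1→R0; issue I4 (M1)
cycle 9: I2 read-ops; I4 read-ops
cycle 10: I2 finished on A0
cycle 11: I2→R4
cycle 12: issue I5 (A1)
cycle 13: I5 read-ops
cycle 14: I4 finished on M1
cycle 15: I4→R5; I5 finished on A1
cycle 16: I5→R4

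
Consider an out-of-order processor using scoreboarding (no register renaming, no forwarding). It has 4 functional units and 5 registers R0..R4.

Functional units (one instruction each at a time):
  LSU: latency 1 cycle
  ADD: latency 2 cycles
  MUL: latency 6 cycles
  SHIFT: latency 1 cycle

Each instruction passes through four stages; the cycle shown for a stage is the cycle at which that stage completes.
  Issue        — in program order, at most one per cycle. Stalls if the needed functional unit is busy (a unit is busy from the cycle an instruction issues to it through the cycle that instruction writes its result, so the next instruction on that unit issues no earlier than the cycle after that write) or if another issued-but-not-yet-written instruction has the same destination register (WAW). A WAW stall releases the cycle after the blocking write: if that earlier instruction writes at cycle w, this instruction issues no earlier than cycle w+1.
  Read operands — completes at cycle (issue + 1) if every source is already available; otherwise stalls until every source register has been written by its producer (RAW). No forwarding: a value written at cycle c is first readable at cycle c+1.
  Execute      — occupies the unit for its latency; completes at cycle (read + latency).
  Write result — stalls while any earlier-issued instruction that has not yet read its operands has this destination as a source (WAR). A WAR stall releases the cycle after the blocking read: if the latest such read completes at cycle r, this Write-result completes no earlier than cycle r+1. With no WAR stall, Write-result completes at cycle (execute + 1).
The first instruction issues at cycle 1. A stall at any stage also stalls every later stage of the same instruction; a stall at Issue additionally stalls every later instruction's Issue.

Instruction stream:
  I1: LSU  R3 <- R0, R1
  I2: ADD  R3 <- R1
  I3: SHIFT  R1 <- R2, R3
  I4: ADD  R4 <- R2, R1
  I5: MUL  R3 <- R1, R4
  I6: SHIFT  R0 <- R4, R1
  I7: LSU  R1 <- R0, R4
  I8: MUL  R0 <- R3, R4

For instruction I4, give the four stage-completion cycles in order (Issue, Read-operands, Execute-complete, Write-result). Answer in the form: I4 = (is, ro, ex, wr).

I4 = (10, 13, 15, 16)

  I1 | 1 | 2 | 3 | 4
  I2 | 5 | 6 | 8 | 9   WAW R3: wait I1 write@4
  I3 | 6 | 10 | 11 | 12   RAW R3: wait I2 write@9
  I4 | 10 | 13 | 15 | 16   struct: ADD busy until I2 writes@9 · RAW R1: wait I3 write@12
  I5 | 11 | 17 | 23 | 24   RAW R4: wait I4 write@16
  I6 | 13 | 17 | 18 | 19   struct: SHIFT busy until I3 writes@12 · RAW R4: wait I4 write@16
  I7 | 14 | 20 | 21 | 22   RAW R0: wait I6 write@19
  I8 | 25 | 26 | 32 | 33   struct: MUL busy until I5 writes@24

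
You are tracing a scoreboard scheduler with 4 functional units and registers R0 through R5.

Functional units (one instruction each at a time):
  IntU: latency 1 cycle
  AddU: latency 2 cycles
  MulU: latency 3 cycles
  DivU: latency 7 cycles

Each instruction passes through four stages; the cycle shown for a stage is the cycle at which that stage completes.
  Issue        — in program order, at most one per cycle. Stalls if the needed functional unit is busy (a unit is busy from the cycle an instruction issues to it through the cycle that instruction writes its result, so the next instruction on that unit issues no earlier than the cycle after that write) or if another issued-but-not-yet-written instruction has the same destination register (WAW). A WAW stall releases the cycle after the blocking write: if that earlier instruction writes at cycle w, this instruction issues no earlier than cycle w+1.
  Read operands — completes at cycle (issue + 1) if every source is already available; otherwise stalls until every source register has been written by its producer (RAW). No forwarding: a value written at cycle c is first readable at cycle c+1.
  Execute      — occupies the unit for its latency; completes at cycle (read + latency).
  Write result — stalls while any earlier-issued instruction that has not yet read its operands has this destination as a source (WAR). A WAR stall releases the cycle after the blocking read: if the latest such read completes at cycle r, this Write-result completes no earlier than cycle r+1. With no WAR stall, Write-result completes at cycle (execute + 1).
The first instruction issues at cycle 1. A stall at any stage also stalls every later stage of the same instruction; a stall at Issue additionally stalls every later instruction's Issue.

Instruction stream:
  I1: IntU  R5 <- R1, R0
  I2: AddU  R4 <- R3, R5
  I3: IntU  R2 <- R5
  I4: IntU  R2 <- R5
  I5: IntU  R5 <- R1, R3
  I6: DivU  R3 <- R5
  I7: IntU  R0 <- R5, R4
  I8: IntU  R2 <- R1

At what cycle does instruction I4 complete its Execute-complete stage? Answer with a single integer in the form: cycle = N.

cycle = 11

I1  is:1  ro:2  ex:3  wr:4
I2  is:2  ro:5  ex:7  wr:8  — RAW R5: wait I1 write@4
I3  is:5  ro:6  ex:7  wr:8  — struct: IntU busy until I1 writes@4
I4  is:9  ro:10  ex:11  wr:12  — struct: IntU busy until I3 writes@8
I5  is:13  ro:14  ex:15  wr:16  — struct: IntU busy until I4 writes@12
I6  is:14  ro:17  ex:24  wr:25  — RAW R5: wait I5 write@16
I7  is:17  ro:18  ex:19  wr:20  — struct: IntU busy until I5 writes@16
I8  is:21  ro:22  ex:23  wr:24  — struct: IntU busy until I7 writes@20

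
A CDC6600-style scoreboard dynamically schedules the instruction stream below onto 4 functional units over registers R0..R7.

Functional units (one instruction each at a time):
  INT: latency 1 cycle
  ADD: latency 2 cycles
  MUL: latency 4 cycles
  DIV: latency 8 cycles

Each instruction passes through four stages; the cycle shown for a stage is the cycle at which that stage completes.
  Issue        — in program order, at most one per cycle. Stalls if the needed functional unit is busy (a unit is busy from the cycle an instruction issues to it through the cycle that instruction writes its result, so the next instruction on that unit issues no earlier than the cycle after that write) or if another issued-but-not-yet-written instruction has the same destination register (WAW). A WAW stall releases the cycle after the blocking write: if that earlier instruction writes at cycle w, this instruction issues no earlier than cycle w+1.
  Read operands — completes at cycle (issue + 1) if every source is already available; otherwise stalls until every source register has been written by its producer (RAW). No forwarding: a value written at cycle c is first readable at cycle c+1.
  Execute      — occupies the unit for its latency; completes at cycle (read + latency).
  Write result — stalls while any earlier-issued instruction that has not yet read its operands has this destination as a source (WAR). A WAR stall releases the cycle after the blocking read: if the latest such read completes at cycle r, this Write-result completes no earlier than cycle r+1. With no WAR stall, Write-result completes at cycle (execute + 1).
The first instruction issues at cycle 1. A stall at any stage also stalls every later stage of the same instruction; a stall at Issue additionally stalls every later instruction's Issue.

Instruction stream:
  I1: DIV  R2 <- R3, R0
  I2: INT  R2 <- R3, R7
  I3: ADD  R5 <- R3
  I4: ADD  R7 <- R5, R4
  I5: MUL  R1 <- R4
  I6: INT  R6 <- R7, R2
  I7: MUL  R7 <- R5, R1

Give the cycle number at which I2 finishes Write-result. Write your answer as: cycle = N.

cycle = 15

I1  is:1  ro:2  ex:10  wr:11
I2  is:12  ro:13  ex:14  wr:15  — WAW R2: wait I1 write@11
I3  is:13  ro:14  ex:16  wr:17
I4  is:18  ro:19  ex:21  wr:22  — struct: ADD busy until I3 writes@17
I5  is:19  ro:20  ex:24  wr:25
I6  is:20  ro:23  ex:24  wr:25  — RAW R7: wait I4 write@22
I7  is:26  ro:27  ex:31  wr:32  — struct: MUL busy until I5 writes@25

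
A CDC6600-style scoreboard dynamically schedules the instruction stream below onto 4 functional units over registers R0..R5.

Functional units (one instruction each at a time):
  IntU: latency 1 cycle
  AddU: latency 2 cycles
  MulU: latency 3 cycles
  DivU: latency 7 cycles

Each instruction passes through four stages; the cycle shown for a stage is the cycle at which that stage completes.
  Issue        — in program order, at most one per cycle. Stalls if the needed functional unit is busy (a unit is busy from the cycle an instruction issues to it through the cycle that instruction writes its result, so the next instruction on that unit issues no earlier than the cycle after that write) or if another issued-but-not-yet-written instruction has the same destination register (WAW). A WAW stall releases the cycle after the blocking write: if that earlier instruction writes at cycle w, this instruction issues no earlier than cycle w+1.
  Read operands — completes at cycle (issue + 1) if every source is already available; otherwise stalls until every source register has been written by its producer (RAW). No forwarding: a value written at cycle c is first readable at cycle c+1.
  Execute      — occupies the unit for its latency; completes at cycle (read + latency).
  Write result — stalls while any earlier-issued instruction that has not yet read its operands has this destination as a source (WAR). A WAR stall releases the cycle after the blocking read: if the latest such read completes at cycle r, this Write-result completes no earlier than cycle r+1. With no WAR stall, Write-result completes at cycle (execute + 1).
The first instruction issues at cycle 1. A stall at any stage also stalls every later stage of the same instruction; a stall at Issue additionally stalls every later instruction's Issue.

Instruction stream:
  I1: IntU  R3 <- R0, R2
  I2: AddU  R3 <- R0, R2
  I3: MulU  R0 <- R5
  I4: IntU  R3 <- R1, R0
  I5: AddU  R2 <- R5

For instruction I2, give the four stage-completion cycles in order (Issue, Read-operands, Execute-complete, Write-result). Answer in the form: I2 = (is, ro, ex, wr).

I2 = (5, 6, 8, 9)

[1] I1 issues→IntU
[2] I1 reads
[3] I1 exec-done
[4] I1 writes R3
[5] I2 issues→AddU
[6] I2 reads; I3 issues→MulU
[7] I3 reads
[8] I2 exec-done
[9] I2 writes R3
[10] I3 exec-done; I4 issues→IntU
[11] I3 writes R0; I5 issues→AddU
[12] I4 reads; I5 reads
[13] I4 exec-done
[14] I4 writes R3; I5 exec-done
[15] I5 writes R2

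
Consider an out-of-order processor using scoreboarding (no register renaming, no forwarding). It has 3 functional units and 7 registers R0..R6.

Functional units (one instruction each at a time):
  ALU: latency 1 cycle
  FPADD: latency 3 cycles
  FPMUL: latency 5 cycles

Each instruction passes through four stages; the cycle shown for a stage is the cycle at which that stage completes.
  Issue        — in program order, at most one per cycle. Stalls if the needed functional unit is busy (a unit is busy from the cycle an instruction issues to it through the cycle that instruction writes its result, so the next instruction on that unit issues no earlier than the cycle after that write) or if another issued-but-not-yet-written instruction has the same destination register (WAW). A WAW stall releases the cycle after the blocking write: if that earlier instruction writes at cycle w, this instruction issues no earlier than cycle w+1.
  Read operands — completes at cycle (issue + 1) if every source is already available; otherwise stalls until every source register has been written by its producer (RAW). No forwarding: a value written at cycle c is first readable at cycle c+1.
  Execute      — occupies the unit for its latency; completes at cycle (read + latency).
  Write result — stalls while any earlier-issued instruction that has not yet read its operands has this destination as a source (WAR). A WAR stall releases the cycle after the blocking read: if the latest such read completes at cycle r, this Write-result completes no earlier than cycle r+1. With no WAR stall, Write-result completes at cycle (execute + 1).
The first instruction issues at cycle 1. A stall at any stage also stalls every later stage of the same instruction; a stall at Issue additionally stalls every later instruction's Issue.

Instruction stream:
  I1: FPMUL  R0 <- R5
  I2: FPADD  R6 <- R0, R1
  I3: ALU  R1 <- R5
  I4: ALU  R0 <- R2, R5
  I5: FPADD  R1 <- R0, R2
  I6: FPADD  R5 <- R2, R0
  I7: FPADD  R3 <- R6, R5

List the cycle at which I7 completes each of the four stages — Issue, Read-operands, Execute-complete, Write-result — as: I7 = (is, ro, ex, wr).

[1] I1 dispatched to FPMUL
[2] I1 operands ready | I2 dispatched to FPADD
[3] I3 dispatched to ALU
[4] I3 operands ready
[5] I3 complete
[7] I1 complete
[8] R0←I1
[9] I2 operands ready
[10] R1←I3
[11] I4 dispatched to ALU
[12] I2 complete | I4 operands ready
[13] R6←I2 | I4 complete
[14] R0←I4 | I5 dispatched to FPADD
[15] I5 operands ready
[18] I5 complete
[19] R1←I5
[20] I6 dispatched to FPADD
[21] I6 operands ready
[24] I6 complete
[25] R5←I6
[26] I7 dispatched to FPADD
[27] I7 operands ready
[30] I7 complete
[31] R3←I7

I7 = (26, 27, 30, 31)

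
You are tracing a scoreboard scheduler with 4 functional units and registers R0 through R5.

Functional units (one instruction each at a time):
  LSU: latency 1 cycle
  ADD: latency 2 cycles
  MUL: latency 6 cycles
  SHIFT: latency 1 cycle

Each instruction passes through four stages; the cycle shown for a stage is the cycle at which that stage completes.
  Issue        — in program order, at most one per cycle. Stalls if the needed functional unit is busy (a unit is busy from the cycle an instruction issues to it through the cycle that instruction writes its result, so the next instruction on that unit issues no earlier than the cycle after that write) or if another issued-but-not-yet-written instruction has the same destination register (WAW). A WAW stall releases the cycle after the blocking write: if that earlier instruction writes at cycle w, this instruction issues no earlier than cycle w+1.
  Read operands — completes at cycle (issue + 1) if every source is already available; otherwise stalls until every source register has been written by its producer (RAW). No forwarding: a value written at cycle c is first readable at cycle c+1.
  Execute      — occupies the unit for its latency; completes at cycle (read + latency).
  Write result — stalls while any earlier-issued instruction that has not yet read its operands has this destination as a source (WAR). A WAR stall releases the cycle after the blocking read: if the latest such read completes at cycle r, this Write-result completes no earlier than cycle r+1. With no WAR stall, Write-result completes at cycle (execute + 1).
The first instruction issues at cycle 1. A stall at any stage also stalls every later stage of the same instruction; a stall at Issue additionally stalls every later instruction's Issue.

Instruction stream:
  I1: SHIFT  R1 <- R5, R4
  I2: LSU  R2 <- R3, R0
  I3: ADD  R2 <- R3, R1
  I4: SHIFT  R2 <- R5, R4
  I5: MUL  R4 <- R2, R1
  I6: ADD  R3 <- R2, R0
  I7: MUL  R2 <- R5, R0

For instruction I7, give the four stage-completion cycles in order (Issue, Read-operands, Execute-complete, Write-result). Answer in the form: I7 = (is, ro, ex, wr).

c1: I1 issues→SHIFT
c2: I1 reads · I2 issues→LSU
c3: I1 exec-done · I2 reads
c4: I1 writes R1 · I2 exec-done
c5: I2 writes R2
c6: I3 issues→ADD
c7: I3 reads
c9: I3 exec-done
c10: I3 writes R2
c11: I4 issues→SHIFT
c12: I4 reads · I5 issues→MUL
c13: I4 exec-done · I6 issues→ADD
c14: I4 writes R2
c15: I5 reads · I6 reads
c17: I6 exec-done
c18: I6 writes R3
c21: I5 exec-done
c22: I5 writes R4
c23: I7 issues→MUL
c24: I7 reads
c30: I7 exec-done
c31: I7 writes R2

I7 = (23, 24, 30, 31)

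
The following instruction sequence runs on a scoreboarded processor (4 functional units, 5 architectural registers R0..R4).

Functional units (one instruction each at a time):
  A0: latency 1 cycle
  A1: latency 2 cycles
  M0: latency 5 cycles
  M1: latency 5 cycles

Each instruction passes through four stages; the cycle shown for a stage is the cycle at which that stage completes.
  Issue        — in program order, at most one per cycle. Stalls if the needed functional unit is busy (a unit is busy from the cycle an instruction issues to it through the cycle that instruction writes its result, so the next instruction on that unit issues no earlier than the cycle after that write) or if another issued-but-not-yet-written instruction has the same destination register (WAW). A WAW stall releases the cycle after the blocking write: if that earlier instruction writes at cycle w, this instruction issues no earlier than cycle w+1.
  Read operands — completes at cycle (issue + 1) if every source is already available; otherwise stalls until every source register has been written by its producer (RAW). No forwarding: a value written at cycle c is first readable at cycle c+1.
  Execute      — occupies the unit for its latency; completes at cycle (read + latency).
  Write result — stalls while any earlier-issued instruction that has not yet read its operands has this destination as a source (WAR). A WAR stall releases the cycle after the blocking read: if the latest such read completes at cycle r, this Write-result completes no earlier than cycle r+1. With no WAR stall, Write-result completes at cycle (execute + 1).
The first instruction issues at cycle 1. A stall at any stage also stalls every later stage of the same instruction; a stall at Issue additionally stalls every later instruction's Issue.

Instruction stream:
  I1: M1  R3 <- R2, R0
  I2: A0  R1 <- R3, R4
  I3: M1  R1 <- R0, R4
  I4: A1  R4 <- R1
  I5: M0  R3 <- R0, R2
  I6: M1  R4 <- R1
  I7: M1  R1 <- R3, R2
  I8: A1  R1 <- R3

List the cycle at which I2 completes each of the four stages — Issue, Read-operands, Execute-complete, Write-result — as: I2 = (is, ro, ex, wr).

cycle 1: I1 issues→M1
cycle 2: I1 reads, I2 issues→A0
cycle 7: I1 exec-done
cycle 8: I1 writes R3
cycle 9: I2 reads
cycle 10: I2 exec-done
cycle 11: I2 writes R1
cycle 12: I3 issues→M1
cycle 13: I3 reads, I4 issues→A1
cycle 14: I5 issues→M0
cycle 15: I5 reads
cycle 18: I3 exec-done
cycle 19: I3 writes R1
cycle 20: I4 reads, I5 exec-done
cycle 21: I5 writes R3
cycle 22: I4 exec-done
cycle 23: I4 writes R4
cycle 24: I6 issues→M1
cycle 25: I6 reads
cycle 30: I6 exec-done
cycle 31: I6 writes R4
cycle 32: I7 issues→M1
cycle 33: I7 reads
cycle 38: I7 exec-done
cycle 39: I7 writes R1
cycle 40: I8 issues→A1
cycle 41: I8 reads
cycle 43: I8 exec-done
cycle 44: I8 writes R1

I2 = (2, 9, 10, 11)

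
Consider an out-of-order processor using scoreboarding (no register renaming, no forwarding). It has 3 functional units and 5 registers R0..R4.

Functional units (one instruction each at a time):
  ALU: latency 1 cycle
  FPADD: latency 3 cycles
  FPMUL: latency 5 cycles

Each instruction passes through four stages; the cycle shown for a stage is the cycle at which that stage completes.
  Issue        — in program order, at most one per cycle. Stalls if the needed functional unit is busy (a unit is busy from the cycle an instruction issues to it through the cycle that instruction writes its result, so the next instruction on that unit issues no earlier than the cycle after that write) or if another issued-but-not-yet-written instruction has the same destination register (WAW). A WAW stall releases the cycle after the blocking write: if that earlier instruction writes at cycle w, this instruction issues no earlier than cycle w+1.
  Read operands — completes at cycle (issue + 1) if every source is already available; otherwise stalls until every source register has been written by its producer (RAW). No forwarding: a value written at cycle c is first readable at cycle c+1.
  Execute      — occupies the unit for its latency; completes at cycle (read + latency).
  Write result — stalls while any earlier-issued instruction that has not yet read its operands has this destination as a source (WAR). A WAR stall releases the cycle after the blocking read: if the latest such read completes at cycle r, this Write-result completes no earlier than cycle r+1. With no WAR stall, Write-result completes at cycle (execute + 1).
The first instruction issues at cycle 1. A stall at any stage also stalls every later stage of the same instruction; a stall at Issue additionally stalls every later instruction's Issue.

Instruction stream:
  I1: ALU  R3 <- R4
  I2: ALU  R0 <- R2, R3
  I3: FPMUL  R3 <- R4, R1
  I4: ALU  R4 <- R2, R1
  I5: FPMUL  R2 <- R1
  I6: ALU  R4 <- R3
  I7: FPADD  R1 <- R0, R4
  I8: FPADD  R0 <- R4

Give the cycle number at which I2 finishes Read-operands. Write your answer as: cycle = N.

cycle = 6

I1 -> (1, 2, 3, 4)
I2 -> (5, 6, 7, 8)  // struct: ALU busy until I1 writes@4
I3 -> (6, 7, 12, 13)
I4 -> (9, 10, 11, 12)  // struct: ALU busy until I2 writes@8
I5 -> (14, 15, 20, 21)  // struct: FPMUL busy until I3 writes@13
I6 -> (15, 16, 17, 18)
I7 -> (16, 19, 22, 23)  // RAW R4: wait I6 write@18
I8 -> (24, 25, 28, 29)  // struct: FPADD busy until I7 writes@23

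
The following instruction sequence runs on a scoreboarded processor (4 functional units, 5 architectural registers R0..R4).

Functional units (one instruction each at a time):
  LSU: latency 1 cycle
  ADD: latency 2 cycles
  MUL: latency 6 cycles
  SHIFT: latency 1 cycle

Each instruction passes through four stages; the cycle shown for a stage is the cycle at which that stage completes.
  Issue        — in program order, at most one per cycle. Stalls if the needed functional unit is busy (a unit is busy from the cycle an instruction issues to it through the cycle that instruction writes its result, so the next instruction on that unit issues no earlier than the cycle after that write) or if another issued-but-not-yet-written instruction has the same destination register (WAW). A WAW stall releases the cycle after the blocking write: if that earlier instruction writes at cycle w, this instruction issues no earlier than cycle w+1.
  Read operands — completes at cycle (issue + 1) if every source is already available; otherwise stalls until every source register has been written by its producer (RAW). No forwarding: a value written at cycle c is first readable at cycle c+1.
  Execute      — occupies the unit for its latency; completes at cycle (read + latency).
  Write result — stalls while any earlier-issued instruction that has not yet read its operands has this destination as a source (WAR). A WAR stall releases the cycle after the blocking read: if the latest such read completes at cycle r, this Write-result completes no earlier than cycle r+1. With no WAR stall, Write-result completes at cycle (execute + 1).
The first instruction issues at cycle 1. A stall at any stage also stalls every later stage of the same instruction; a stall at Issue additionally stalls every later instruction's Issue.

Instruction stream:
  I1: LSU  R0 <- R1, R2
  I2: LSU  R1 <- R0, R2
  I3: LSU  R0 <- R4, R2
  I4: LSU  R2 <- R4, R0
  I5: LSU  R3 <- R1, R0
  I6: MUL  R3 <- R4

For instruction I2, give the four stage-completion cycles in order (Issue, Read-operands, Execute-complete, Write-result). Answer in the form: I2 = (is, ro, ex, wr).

I2 = (5, 6, 7, 8)

c1: I1→LSU
c2: I1 RO
c3: I1 EX
c4: I1 WR R0
c5: I2→LSU
c6: I2 RO
c7: I2 EX
c8: I2 WR R1
c9: I3→LSU
c10: I3 RO
c11: I3 EX
c12: I3 WR R0
c13: I4→LSU
c14: I4 RO
c15: I4 EX
c16: I4 WR R2
c17: I5→LSU
c18: I5 RO
c19: I5 EX
c20: I5 WR R3
c21: I6→MUL
c22: I6 RO
c28: I6 EX
c29: I6 WR R3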